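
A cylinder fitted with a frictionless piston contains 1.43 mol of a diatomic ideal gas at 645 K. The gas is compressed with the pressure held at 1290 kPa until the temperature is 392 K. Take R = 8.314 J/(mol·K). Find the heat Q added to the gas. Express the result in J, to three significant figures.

Q ≈ -10500 J

Isobaric: W = nRΔT = (1.43)(8.314)(-253) = -3008 J.
ΔU = nCᵥΔT with Cᵥ = 5R/2: ΔU = (1.43)(20.79)(-253) = -7520 J.
Q = ΔU + W = -7520 − 3008 = -10528 J.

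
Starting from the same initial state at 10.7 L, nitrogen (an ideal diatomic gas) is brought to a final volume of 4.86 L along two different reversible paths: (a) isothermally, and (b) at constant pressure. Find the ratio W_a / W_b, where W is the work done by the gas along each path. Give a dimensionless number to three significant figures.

W_a / W_b ≈ 1.45

Path (a) isothermal: W = P₁V₁ ln(V₂/V₁) → W_a/(P₁V₁) = -0.7892.
Path (b) isobaric: W = P₁(V₂ − V₁) → W_b/(P₁V₁) = -0.5458.
W_a / W_b = -0.7892 / -0.5458 = 1.446.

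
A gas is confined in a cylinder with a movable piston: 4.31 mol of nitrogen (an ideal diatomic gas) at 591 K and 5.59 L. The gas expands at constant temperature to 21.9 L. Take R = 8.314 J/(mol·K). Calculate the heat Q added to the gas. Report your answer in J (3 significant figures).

Q ≈ 28900 J

Isothermal ⇒ ΔU = 0, so Q = W = nRT ln(V₂/V₁).
Q = (4.31)(8.314)(591) ln(21.9/5.59) = 21178 × 1.366 = 28918 J.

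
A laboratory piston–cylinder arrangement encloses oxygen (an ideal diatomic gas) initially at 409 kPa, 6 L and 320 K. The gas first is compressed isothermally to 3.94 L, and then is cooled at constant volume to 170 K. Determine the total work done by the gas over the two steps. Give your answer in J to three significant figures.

Step 1 (isothermal): W = P₁V₁ ln(V₂/V₁) = (2454) ln(3.94/6) = -1032 J.
Step 2 (isochoric): W = 0 (constant volume).
W_total = -1032 + 0 = -1032 J.

W_total ≈ -1030 J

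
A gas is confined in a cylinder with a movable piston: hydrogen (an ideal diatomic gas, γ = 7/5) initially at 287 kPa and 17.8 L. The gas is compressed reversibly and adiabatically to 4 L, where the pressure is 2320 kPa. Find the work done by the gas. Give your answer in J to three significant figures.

Adiabatic: W = (P₁V₁ − P₂V₂)/(γ − 1) with γ = 7/5.
P₁V₁ = 5109 J, P₂V₂ = 9280 J.
W = (5109 − 9280) / 0.4 = -10429 J.

W ≈ -10400 J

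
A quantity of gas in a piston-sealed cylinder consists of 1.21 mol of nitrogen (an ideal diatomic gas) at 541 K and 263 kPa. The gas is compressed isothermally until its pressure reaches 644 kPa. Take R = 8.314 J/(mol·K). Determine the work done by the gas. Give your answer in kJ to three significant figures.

Isothermal process: W = nRT ln(V₂/V₁) = nRT ln(P₁/P₂).
W = (1.21)(8.314)(541) × ln(263/644)
  = 5442 × ln(0.4084) = 5442 × -0.8955
W_by_gas = -4874 J.

W ≈ -4.87 kJ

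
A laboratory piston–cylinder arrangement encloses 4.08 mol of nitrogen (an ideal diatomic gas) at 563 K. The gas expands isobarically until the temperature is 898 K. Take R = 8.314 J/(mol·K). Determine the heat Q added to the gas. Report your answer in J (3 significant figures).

Isobaric: W = nRΔT = (4.08)(8.314)(335) = 11364 J.
ΔU = nCᵥΔT with Cᵥ = 5R/2: ΔU = (4.08)(20.79)(335) = 28409 J.
Q = ΔU + W = 28409 + 11364 = 39773 J.

Q ≈ 39800 J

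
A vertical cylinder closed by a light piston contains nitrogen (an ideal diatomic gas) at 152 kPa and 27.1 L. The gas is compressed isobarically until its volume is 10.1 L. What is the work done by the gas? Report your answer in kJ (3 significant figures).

W ≈ -2.58 kJ

Isobaric: W = P ΔV.
W = (152 kPa)(10.1 − 27.1 L) = (152)(-17) = -2584 J.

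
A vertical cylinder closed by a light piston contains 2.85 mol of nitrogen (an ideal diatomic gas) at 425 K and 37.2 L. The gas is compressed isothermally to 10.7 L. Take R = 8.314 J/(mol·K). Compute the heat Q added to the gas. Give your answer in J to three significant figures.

Q ≈ -12500 J

Isothermal ⇒ ΔU = 0, so Q = W = nRT ln(V₂/V₁).
Q = (2.85)(8.314)(425) ln(10.7/37.2) = 10070 × -1.246 = -12548 J.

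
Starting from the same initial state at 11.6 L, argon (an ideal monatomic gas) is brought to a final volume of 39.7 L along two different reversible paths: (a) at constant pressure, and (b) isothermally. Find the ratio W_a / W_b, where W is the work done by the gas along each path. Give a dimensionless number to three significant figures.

Path (a) isobaric: W = P₁(V₂ − V₁) → W_a/(P₁V₁) = 2.422.
Path (b) isothermal: W = P₁V₁ ln(V₂/V₁) → W_b/(P₁V₁) = 1.23.
W_a / W_b = 2.422 / 1.23 = 1.969.

W_a / W_b ≈ 1.97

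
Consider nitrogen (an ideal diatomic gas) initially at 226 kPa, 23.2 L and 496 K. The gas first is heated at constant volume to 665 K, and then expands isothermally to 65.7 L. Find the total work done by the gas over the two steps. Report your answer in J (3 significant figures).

Step 1 (isochoric): W = 0 (constant volume).
After step 1: P = 303 kPa (V unchanged).
Step 2 (isothermal): W = P₁V₁ ln(V₂/V₁) = (7030) ln(65.7/23.2) = 7318 J.
W_total = 0 + 7318 = 7318 J.

W_total ≈ 7320 J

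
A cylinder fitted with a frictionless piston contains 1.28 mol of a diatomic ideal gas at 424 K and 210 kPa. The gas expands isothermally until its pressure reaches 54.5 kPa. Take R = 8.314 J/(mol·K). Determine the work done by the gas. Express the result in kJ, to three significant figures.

W ≈ 6.09 kJ

Isothermal process: W = nRT ln(V₂/V₁) = nRT ln(P₁/P₂).
W = (1.28)(8.314)(424) × ln(210/54.5)
  = 4512 × ln(3.853) = 4512 × 1.349
W_by_gas = 6087 J.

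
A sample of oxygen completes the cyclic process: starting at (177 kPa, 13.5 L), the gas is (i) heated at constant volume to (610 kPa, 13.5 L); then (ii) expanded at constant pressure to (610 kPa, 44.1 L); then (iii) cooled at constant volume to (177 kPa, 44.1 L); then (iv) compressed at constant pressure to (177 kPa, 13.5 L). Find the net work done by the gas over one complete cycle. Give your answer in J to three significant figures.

Constant-volume legs do no work.
W(ii) = (610)(44.1 − 13.5) = 18666 J; W(iv) = (177)(13.5 − 44.1) = -5416 J.
W_net = 18666 − 5416 = 13250 J (the clockwise enclosed area).

W_net ≈ 13200 J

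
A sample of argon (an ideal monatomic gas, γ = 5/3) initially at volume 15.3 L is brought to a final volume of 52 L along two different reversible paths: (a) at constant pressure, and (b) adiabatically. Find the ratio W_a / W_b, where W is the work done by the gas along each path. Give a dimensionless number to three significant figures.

Path (a) isobaric: W = P₁(V₂ − V₁) → W_a/(P₁V₁) = 2.399.
Path (b) adiabatic: W = P₁V₁(1 − (V₁/V₂)^(γ−1))/(γ−1) → W_b/(P₁V₁) = 0.8364.
W_a / W_b = 2.399 / 0.8364 = 2.868.

W_a / W_b ≈ 2.87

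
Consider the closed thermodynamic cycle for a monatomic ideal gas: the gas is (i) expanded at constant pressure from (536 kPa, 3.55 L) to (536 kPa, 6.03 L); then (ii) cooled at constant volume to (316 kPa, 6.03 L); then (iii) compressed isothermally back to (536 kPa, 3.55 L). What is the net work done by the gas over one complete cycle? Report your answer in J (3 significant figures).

Leg (i): W = PΔV = (536)(6.03 − 3.55) = 1329 J.
Leg (ii): W = 0.
Leg (iii): W = PᵢVᵢ ln(V_f/Vᵢ) = (1905) ln(3.55/6.03) = -1010 J.
W_net = 1329 − 1010 = 319.8 J.

W_net ≈ 320 J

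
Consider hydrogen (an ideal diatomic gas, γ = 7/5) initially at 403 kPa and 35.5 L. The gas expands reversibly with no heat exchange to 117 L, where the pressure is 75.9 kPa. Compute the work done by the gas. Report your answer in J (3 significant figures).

Adiabatic: W = (P₁V₁ − P₂V₂)/(γ − 1) with γ = 7/5.
P₁V₁ = 14306 J, P₂V₂ = 8880 J.
W = (14306 − 8880) / 0.4 = 13566 J.

W ≈ 13600 J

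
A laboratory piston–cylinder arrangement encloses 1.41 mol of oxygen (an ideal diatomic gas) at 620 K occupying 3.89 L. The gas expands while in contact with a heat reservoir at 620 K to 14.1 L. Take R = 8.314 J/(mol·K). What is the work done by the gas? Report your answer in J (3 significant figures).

W ≈ 9360 J

Isothermal: W = nRT ln(V₂/V₁).
W = (1.41)(8.314)(620) × ln(14.1/3.89)
  = 7268 × 1.288
W_by_gas = 9360 J.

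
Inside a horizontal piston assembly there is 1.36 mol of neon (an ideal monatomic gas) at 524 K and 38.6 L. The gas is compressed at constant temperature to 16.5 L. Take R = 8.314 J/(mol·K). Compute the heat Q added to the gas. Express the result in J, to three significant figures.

Q ≈ -5040 J

Isothermal ⇒ ΔU = 0, so Q = W = nRT ln(V₂/V₁).
Q = (1.36)(8.314)(524) ln(16.5/38.6) = 5925 × -0.8499 = -5036 J.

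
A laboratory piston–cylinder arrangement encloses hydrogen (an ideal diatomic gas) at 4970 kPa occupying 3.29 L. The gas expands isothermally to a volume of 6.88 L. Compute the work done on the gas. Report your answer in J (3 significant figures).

Isothermal: W = nRT ln(V₂/V₁) = P₁V₁ ln(V₂/V₁).
P₁V₁ = (4970 kPa)(3.29 L) = 16351 J.
W = 16351 × ln(6.88/3.29) = 16351 × 0.7377
W_by_gas = 12063 J; work on gas = −W_by = -12063 J.

W ≈ -12100 J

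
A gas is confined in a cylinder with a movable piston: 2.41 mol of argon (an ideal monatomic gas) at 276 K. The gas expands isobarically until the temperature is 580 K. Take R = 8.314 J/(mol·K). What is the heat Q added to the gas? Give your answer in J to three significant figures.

Q ≈ 15200 J

Isobaric: W = nRΔT = (2.41)(8.314)(304) = 6091 J.
ΔU = nCᵥΔT with Cᵥ = 3R/2: ΔU = (2.41)(12.47)(304) = 9137 J.
Q = ΔU + W = 9137 + 6091 = 15228 J.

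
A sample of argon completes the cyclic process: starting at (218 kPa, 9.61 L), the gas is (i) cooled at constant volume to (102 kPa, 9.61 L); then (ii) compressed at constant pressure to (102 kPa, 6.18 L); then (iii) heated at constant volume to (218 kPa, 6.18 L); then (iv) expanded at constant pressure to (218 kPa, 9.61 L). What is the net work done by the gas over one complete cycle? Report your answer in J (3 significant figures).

Constant-volume legs do no work.
W(ii) = (102)(6.18 − 9.61) = -349.9 J; W(iv) = (218)(9.61 − 6.18) = 747.7 J.
W_net = -349.9 + 747.7 = 397.9 J (the clockwise enclosed area).

W_net ≈ 398 J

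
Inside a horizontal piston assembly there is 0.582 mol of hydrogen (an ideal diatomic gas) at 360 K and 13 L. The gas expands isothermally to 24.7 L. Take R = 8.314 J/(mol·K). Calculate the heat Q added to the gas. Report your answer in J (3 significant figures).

Q ≈ 1120 J

Isothermal ⇒ ΔU = 0, so Q = W = nRT ln(V₂/V₁).
Q = (0.582)(8.314)(360) ln(24.7/13) = 1742 × 0.6419 = 1118 J.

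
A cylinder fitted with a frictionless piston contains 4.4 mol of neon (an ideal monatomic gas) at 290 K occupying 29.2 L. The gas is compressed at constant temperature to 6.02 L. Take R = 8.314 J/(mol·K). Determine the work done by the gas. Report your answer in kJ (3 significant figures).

W ≈ -16.8 kJ

Isothermal: W = nRT ln(V₂/V₁).
W = (4.4)(8.314)(290) × ln(6.02/29.2)
  = 10609 × -1.579
W_by_gas = -16752 J.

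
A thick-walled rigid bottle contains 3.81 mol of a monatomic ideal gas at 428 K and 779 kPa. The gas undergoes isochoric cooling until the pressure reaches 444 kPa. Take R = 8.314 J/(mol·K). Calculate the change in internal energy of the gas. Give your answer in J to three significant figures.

ΔU ≈ -8750 J

Constant volume ⇒ W = 0, so Q = ΔU = nCᵥΔT with Cᵥ = 3R/2 = 12.47 J/(mol·K).
At constant V, T₂/T₁ = P₂/P₁ ⇒ ΔT = T₁(P₂/P₁ − 1) = 428·(444/779 − 1) = -184.1 K.
ΔU = (3.81)(12.47)(-184.1) = -8745 J.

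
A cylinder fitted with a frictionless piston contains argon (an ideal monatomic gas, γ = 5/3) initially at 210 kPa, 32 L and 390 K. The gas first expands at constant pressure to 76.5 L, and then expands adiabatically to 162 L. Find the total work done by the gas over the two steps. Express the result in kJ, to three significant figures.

Step 1 (isobaric): W = PΔV = (210 kPa)(76.5 − 32 L) = 9345 J.
After step 1: P = 210 kPa, V = 76.5 L, T = 932.3 K.
Step 2 (adiabatic): W = (P₁V₁ − P₂V₂)/(γ−1) = (16065 − 9742)/0.667 = 9485 J.
W_total = 9345 + 9485 = 18830 J.

W_total ≈ 18.8 kJ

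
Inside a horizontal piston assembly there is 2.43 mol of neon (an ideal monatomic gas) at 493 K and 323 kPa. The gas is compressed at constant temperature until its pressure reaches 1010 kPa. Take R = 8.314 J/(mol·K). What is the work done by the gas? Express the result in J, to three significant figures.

W ≈ -11400 J

Isothermal process: W = nRT ln(V₂/V₁) = nRT ln(P₁/P₂).
W = (2.43)(8.314)(493) × ln(323/1010)
  = 9960 × ln(0.3198) = 9960 × -1.14
W_by_gas = -11355 J.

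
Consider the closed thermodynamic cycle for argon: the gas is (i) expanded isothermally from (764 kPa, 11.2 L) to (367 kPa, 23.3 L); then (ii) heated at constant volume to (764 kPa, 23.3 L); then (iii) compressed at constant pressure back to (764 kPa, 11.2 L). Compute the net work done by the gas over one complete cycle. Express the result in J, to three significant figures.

Leg (i): W = PᵢVᵢ ln(V_f/Vᵢ) = (8557) ln(23.3/11.2) = 6268 J.
Leg (ii): W = 0.
Leg (iii): W = PΔV = (764)(11.2 − 23.3) = -9244 J.
W_net = 6268 − 9244 = -2976 J.

W_net ≈ -2980 J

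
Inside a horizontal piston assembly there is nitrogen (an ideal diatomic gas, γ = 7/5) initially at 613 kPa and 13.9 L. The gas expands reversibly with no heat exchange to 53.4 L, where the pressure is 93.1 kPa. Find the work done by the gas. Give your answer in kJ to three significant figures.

W ≈ 8.87 kJ

Adiabatic: W = (P₁V₁ − P₂V₂)/(γ − 1) with γ = 7/5.
P₁V₁ = 8521 J, P₂V₂ = 4972 J.
W = (8521 − 4972) / 0.4 = 8873 J.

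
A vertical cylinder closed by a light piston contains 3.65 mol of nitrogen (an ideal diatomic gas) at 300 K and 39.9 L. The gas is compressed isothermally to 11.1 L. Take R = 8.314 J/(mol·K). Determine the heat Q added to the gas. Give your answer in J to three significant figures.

Isothermal ⇒ ΔU = 0, so Q = W = nRT ln(V₂/V₁).
Q = (3.65)(8.314)(300) ln(11.1/39.9) = 9104 × -1.279 = -11648 J.

Q ≈ -11600 J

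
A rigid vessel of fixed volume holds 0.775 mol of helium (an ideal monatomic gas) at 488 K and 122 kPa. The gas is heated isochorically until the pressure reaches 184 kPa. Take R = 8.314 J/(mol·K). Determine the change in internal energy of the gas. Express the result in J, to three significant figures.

Constant volume ⇒ W = 0, so Q = ΔU = nCᵥΔT with Cᵥ = 3R/2 = 12.47 J/(mol·K).
At constant V, T₂/T₁ = P₂/P₁ ⇒ ΔT = T₁(P₂/P₁ − 1) = 488·(184/122 − 1) = 248 K.
ΔU = (0.775)(12.47)(248) = 2397 J.

ΔU ≈ 2400 J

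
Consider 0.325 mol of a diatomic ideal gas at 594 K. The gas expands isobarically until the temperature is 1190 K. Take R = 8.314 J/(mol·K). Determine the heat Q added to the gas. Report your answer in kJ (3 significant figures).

Q ≈ 5.64 kJ

Isobaric: W = nRΔT = (0.325)(8.314)(596) = 1610 J.
ΔU = nCᵥΔT with Cᵥ = 5R/2: ΔU = (0.325)(20.79)(596) = 4026 J.
Q = ΔU + W = 4026 + 1610 = 5636 J.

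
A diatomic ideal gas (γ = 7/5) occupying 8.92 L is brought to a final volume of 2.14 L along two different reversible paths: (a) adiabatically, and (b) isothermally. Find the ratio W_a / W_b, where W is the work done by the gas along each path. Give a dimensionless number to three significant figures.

Path (a) adiabatic: W = P₁V₁(1 − (V₁/V₂)^(γ−1))/(γ−1) → W_a/(P₁V₁) = -1.925.
Path (b) isothermal: W = P₁V₁ ln(V₂/V₁) → W_b/(P₁V₁) = -1.427.
W_a / W_b = -1.925 / -1.427 = 1.349.

W_a / W_b ≈ 1.35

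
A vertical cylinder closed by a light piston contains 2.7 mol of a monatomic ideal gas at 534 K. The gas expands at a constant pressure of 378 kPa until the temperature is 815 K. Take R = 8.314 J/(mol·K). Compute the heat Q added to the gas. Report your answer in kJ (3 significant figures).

Isobaric: W = nRΔT = (2.7)(8.314)(281) = 6308 J.
ΔU = nCᵥΔT with Cᵥ = 3R/2: ΔU = (2.7)(12.47)(281) = 9462 J.
Q = ΔU + W = 9462 + 6308 = 15770 J.

Q ≈ 15.8 kJ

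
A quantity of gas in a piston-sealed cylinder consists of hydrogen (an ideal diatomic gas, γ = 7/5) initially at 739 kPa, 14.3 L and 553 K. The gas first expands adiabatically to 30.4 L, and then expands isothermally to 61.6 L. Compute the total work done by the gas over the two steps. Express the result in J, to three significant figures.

W_total ≈ 12400 J

Step 1 (adiabatic): W = (P₁V₁ − P₂V₂)/(γ−1) = (10568 − 7816)/0.4 = 6880 J.
After step 1: P = 257.1 kPa, V = 30.4 L, T = 409 K.
Step 2 (isothermal): W = P₁V₁ ln(V₂/V₁) = (7816) ln(61.6/30.4) = 5520 J.
W_total = 6880 + 5520 = 12400 J.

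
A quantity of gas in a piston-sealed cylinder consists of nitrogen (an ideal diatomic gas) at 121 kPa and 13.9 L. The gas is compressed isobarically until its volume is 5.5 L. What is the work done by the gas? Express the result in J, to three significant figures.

Isobaric: W = P ΔV.
W = (121 kPa)(5.5 − 13.9 L) = (121)(-8.4) = -1016 J.

W ≈ -1020 J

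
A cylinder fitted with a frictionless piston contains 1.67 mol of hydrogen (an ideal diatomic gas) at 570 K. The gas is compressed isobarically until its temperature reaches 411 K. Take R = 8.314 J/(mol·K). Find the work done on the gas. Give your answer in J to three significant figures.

W ≈ 2210 J

Isobaric: W = P ΔV = nR ΔT.
W = (1.67)(8.314)(411 − 570) = -2208 J.
Work on gas = −W_by = 2208 J.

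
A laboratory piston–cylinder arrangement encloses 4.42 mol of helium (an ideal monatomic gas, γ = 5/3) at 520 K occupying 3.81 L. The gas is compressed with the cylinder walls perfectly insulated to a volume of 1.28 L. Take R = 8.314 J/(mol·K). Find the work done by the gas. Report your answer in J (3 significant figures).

Adiabatic: TV^(γ−1) = const with γ = 5/3.
T₂ = T₁ (V₁/V₂)^(γ−1) = 520 × (3.81/1.28)^0.667 = 520 × 2.069 = 1076 K.
W_by = nCᵥ(T₁ − T₂) = (4.42)(12.47)(520 − 1076) = -30648 J.

W ≈ -30600 J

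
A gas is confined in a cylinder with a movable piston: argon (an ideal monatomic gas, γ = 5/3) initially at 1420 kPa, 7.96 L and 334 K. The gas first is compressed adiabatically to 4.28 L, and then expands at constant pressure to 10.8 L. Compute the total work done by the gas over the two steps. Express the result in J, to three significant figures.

Step 1 (adiabatic): W = (P₁V₁ − P₂V₂)/(γ−1) = (11303 − 17094)/0.667 = -8686 J.
After step 1: P = 3994 kPa, V = 4.28 L, T = 505.1 K.
Step 2 (isobaric): W = PΔV = (3994 kPa)(10.8 − 4.28 L) = 26041 J.
W_total = -8686 + 26041 = 17354 J.

W_total ≈ 17400 J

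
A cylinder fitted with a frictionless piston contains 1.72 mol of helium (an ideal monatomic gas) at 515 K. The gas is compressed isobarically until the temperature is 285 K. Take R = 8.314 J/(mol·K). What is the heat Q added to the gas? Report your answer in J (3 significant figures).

Q ≈ -8220 J

Isobaric: W = nRΔT = (1.72)(8.314)(-230) = -3289 J.
ΔU = nCᵥΔT with Cᵥ = 3R/2: ΔU = (1.72)(12.47)(-230) = -4934 J.
Q = ΔU + W = -4934 − 3289 = -8223 J.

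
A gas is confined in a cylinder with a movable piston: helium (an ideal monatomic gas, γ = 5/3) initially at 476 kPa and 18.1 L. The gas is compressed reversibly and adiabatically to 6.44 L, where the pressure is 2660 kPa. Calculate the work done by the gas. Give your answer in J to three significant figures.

Adiabatic: W = (P₁V₁ − P₂V₂)/(γ − 1) with γ = 5/3.
P₁V₁ = 8616 J, P₂V₂ = 17130 J.
W = (8616 − 17130) / 0.6667 = -12772 J.

W ≈ -12800 J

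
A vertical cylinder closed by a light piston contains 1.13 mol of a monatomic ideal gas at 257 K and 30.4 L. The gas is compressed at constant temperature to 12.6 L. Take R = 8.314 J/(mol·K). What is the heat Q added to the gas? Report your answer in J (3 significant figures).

Isothermal ⇒ ΔU = 0, so Q = W = nRT ln(V₂/V₁).
Q = (1.13)(8.314)(257) ln(12.6/30.4) = 2414 × -0.8807 = -2127 J.

Q ≈ -2130 J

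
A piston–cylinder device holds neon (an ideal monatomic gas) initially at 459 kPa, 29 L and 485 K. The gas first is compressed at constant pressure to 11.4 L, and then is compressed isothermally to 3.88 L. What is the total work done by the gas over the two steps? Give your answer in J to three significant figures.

W_total ≈ -13700 J

Step 1 (isobaric): W = PΔV = (459 kPa)(11.4 − 29 L) = -8078 J.
After step 1: P = 459 kPa, V = 11.4 L, T = 190.7 K.
Step 2 (isothermal): W = P₁V₁ ln(V₂/V₁) = (5233) ln(3.88/11.4) = -5640 J.
W_total = -8078 − 5640 = -13718 J.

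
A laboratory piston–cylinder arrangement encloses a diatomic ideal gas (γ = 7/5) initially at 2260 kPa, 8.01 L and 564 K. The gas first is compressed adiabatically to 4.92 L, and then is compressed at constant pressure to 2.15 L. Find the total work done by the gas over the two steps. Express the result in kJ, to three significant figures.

W_total ≈ -22.1 kJ

Step 1 (adiabatic): W = (P₁V₁ − P₂V₂)/(γ−1) = (18103 − 21999)/0.4 = -9742 J.
After step 1: P = 4471 kPa, V = 4.92 L, T = 685.4 K.
Step 2 (isobaric): W = PΔV = (4471 kPa)(2.15 − 4.92 L) = -12386 J.
W_total = -9742 − 12386 = -22127 J.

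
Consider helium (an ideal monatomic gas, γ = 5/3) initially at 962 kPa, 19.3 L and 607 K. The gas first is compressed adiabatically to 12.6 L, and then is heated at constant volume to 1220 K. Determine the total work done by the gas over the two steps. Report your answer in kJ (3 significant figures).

Step 1 (adiabatic): W = (P₁V₁ − P₂V₂)/(γ−1) = (18567 − 24671)/0.667 = -9157 J.
Step 2 (isochoric): W = 0 (constant volume).
W_total = -9157 + 0 = -9157 J.

W_total ≈ -9.16 kJ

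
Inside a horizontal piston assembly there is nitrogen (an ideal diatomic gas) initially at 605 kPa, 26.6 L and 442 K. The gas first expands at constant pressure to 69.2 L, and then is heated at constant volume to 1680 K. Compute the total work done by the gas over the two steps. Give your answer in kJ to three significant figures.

Step 1 (isobaric): W = PΔV = (605 kPa)(69.2 − 26.6 L) = 25773 J.
Step 2 (isochoric): W = 0 (constant volume).
W_total = 25773 + 0 = 25773 J.

W_total ≈ 25.8 kJ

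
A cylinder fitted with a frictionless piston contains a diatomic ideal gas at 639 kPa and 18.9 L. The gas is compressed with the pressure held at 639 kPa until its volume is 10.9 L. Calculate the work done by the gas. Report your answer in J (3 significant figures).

W ≈ -5110 J

Isobaric: W = P ΔV.
W = (639 kPa)(10.9 − 18.9 L) = (639)(-8) = -5112 J.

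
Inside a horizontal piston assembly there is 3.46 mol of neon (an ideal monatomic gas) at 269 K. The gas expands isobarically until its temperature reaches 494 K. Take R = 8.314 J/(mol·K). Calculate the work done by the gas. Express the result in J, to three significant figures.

W ≈ 6470 J

Isobaric: W = P ΔV = nR ΔT.
W = (3.46)(8.314)(494 − 269) = 6472 J.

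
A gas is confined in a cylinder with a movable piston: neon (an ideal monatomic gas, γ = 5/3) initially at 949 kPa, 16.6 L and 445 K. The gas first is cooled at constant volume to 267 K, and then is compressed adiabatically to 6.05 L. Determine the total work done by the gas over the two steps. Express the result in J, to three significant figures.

Step 1 (isochoric): W = 0 (constant volume).
After step 1: P = 569.4 kPa (V unchanged).
Step 2 (adiabatic): W = (P₁V₁ − P₂V₂)/(γ−1) = (9452 − 18525)/0.667 = -13610 J.
W_total = 0 − 13610 = -13610 J.

W_total ≈ -13600 J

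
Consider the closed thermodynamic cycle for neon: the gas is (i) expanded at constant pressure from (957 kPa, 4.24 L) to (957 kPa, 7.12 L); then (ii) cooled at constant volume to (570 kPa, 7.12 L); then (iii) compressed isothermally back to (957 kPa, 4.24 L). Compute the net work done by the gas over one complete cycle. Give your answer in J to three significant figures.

Leg (i): W = PΔV = (957)(7.12 − 4.24) = 2756 J.
Leg (ii): W = 0.
Leg (iii): W = PᵢVᵢ ln(V_f/Vᵢ) = (4058) ln(4.24/7.12) = -2104 J.
W_net = 2756 − 2104 = 652.5 J.

W_net ≈ 653 J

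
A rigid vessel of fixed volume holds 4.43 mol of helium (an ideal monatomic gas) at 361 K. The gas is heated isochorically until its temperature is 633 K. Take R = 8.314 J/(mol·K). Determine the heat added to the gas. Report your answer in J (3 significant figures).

Constant volume ⇒ W = 0, so Q = ΔU = nCᵥΔT with Cᵥ = 3R/2 = 12.47 J/(mol·K).
ΔU = (4.43)(12.47)(633 − 361) = 15027 J.

Q ≈ 15000 J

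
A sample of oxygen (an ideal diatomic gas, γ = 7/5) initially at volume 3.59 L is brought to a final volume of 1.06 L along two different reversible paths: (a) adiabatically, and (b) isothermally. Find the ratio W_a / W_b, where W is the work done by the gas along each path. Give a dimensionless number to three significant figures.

W_a / W_b ≈ 1.29

Path (a) adiabatic: W = P₁V₁(1 − (V₁/V₂)^(γ−1))/(γ−1) → W_a/(P₁V₁) = -1.572.
Path (b) isothermal: W = P₁V₁ ln(V₂/V₁) → W_b/(P₁V₁) = -1.22.
W_a / W_b = -1.572 / -1.22 = 1.289.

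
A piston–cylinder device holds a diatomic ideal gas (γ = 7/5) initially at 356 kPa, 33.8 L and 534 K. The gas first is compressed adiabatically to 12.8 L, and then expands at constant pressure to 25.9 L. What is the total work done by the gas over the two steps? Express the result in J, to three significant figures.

Step 1 (adiabatic): W = (P₁V₁ − P₂V₂)/(γ−1) = (12033 − 17744)/0.4 = -14278 J.
After step 1: P = 1386 kPa, V = 12.8 L, T = 787.5 K.
Step 2 (isobaric): W = PΔV = (1386 kPa)(25.9 − 12.8 L) = 18160 J.
W_total = -14278 + 18160 = 3882 J.

W_total ≈ 3880 J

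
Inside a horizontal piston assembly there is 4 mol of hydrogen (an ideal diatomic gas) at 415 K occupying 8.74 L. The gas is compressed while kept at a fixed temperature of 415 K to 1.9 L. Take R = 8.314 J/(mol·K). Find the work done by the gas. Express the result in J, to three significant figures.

Isothermal: W = nRT ln(V₂/V₁).
W = (4)(8.314)(415) × ln(1.9/8.74)
  = 13801 × -1.526
W_by_gas = -21061 J.

W ≈ -21100 J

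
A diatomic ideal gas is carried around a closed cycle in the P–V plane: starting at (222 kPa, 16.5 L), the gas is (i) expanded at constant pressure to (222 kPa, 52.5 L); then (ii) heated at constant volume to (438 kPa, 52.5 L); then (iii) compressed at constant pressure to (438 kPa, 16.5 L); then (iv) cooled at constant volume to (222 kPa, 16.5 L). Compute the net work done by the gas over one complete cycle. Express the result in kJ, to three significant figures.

Constant-volume legs do no work.
W(i) = (222)(52.5 − 16.5) = 7992 J; W(iii) = (438)(16.5 − 52.5) = -15768 J.
W_net = 7992 − 15768 = -7776 J (the counter-clockwise enclosed area).

W_net ≈ -7.78 kJ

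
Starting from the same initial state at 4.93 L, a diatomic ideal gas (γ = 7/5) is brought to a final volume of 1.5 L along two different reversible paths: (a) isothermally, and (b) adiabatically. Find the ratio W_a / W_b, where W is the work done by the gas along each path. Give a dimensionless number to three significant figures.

Path (a) isothermal: W = P₁V₁ ln(V₂/V₁) → W_a/(P₁V₁) = -1.19.
Path (b) adiabatic: W = P₁V₁(1 − (V₁/V₂)^(γ−1))/(γ−1) → W_b/(P₁V₁) = -1.524.
W_a / W_b = -1.19 / -1.524 = 0.7808.

W_a / W_b ≈ 0.781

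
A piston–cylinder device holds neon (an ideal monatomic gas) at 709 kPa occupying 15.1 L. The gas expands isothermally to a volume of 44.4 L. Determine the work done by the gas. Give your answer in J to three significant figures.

Isothermal: W = nRT ln(V₂/V₁) = P₁V₁ ln(V₂/V₁).
P₁V₁ = (709 kPa)(15.1 L) = 10706 J.
W = 10706 × ln(44.4/15.1) = 10706 × 1.079
W_by_gas = 11547 J.

W ≈ 11500 J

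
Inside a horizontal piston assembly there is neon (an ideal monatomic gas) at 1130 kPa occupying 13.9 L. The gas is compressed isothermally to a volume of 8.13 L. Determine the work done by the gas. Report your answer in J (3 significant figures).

W ≈ -8420 J

Isothermal: W = nRT ln(V₂/V₁) = P₁V₁ ln(V₂/V₁).
P₁V₁ = (1130 kPa)(13.9 L) = 15707 J.
W = 15707 × ln(8.13/13.9) = 15707 × -0.5363
W_by_gas = -8424 J.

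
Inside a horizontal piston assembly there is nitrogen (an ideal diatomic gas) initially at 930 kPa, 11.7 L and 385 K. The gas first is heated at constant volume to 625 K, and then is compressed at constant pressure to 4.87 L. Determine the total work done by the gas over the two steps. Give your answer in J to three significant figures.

W_total ≈ -10300 J

Step 1 (isochoric): W = 0 (constant volume).
After step 1: P = 1510 kPa (V unchanged).
Step 2 (isobaric): W = PΔV = (1510 kPa)(4.87 − 11.7 L) = -10312 J.
W_total = 0 − 10312 = -10312 J.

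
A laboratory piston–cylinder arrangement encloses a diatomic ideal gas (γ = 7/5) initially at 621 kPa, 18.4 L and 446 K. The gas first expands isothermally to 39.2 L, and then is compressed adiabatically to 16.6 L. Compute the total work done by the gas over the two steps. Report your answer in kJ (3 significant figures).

Step 1 (isothermal): W = P₁V₁ ln(V₂/V₁) = (11426) ln(39.2/18.4) = 8642 J.
After step 1: P = 291.5 kPa, V = 39.2 L, T = 446 K.
Step 2 (adiabatic): W = (P₁V₁ − P₂V₂)/(γ−1) = (11426 − 16113)/0.4 = -11717 J.
W_total = 8642 − 11717 = -3075 J.

W_total ≈ -3.07 kJ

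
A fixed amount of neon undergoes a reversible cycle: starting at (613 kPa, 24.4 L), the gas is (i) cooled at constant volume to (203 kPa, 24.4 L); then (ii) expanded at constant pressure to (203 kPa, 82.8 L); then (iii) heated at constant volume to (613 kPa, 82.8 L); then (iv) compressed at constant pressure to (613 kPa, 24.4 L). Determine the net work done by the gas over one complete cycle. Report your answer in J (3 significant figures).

Constant-volume legs do no work.
W(ii) = (203)(82.8 − 24.4) = 11855 J; W(iv) = (613)(24.4 − 82.8) = -35799 J.
W_net = 11855 − 35799 = -23944 J (the counter-clockwise enclosed area).

W_net ≈ -23900 J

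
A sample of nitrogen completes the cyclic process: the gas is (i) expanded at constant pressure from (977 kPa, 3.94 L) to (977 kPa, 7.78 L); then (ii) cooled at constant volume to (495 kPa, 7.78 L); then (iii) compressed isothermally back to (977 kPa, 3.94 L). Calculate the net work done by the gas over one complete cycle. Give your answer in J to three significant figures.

Leg (i): W = PΔV = (977)(7.78 − 3.94) = 3752 J.
Leg (ii): W = 0.
Leg (iii): W = PᵢVᵢ ln(V_f/Vᵢ) = (3851) ln(3.94/7.78) = -2620 J.
W_net = 3752 − 2620 = 1131 J.

W_net ≈ 1130 J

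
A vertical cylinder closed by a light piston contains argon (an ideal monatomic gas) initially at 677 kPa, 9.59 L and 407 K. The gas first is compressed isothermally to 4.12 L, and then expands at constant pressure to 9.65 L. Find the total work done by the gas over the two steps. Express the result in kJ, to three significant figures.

W_total ≈ 3.23 kJ

Step 1 (isothermal): W = P₁V₁ ln(V₂/V₁) = (6492) ln(4.12/9.59) = -5485 J.
After step 1: P = 1576 kPa, V = 4.12 L, T = 407 K.
Step 2 (isobaric): W = PΔV = (1576 kPa)(9.65 − 4.12 L) = 8714 J.
W_total = -5485 + 8714 = 3229 J.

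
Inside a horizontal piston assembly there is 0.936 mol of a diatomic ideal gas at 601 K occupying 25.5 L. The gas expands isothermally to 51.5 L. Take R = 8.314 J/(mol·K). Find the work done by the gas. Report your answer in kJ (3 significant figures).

Isothermal: W = nRT ln(V₂/V₁).
W = (0.936)(8.314)(601) × ln(51.5/25.5)
  = 4677 × 0.7029
W_by_gas = 3287 J.

W ≈ 3.29 kJ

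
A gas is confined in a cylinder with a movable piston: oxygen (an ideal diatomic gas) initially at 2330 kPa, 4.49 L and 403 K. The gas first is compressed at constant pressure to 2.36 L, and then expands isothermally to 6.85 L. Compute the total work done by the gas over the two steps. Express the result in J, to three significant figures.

Step 1 (isobaric): W = PΔV = (2330 kPa)(2.36 − 4.49 L) = -4963 J.
After step 1: P = 2330 kPa, V = 2.36 L, T = 211.8 K.
Step 2 (isothermal): W = P₁V₁ ln(V₂/V₁) = (5499) ln(6.85/2.36) = 5859 J.
W_total = -4963 + 5859 = 896.5 J.

W_total ≈ 897 J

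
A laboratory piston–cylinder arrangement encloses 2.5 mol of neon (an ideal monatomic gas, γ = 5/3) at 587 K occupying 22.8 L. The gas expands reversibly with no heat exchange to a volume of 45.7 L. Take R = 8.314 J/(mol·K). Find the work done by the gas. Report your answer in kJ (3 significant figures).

W ≈ 6.79 kJ

Adiabatic: TV^(γ−1) = const with γ = 5/3.
T₂ = T₁ (V₁/V₂)^(γ−1) = 587 × (22.8/45.7)^0.667 = 587 × 0.629 = 369.2 K.
W_by = nCᵥ(T₁ − T₂) = (2.5)(12.47)(587 − 369.2) = 6789 J.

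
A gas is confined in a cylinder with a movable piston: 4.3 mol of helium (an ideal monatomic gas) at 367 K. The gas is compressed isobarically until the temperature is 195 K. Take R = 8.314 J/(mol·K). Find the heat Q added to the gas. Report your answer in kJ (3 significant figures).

Isobaric: W = nRΔT = (4.3)(8.314)(-172) = -6149 J.
ΔU = nCᵥΔT with Cᵥ = 3R/2: ΔU = (4.3)(12.47)(-172) = -9224 J.
Q = ΔU + W = -9224 − 6149 = -15373 J.

Q ≈ -15.4 kJ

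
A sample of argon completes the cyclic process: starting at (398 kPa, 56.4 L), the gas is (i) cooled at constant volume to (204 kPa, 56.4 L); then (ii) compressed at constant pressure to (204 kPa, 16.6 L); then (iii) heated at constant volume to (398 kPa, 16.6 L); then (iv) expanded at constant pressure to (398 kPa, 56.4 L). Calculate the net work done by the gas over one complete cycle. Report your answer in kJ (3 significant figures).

W_net ≈ 7.72 kJ

Constant-volume legs do no work.
W(ii) = (204)(16.6 − 56.4) = -8119 J; W(iv) = (398)(56.4 − 16.6) = 15840 J.
W_net = -8119 + 15840 = 7721 J (the clockwise enclosed area).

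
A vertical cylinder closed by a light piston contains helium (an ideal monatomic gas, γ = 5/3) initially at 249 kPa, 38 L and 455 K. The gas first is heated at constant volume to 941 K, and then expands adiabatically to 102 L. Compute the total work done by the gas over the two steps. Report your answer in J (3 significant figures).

Step 1 (isochoric): W = 0 (constant volume).
After step 1: P = 515 kPa (V unchanged).
Step 2 (adiabatic): W = (P₁V₁ − P₂V₂)/(γ−1) = (19569 − 10132)/0.667 = 14155 J.
W_total = 0 + 14155 = 14155 J.

W_total ≈ 14200 J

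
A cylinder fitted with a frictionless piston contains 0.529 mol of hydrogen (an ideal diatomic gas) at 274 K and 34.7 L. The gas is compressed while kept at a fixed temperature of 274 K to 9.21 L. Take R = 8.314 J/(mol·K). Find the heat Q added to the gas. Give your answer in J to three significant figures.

Isothermal ⇒ ΔU = 0, so Q = W = nRT ln(V₂/V₁).
Q = (0.529)(8.314)(274) ln(9.21/34.7) = 1205 × -1.326 = -1598 J.

Q ≈ -1600 J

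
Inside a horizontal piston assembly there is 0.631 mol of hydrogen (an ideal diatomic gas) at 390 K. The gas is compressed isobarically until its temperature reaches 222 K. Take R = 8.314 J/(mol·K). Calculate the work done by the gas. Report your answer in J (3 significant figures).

W ≈ -881 J

Isobaric: W = P ΔV = nR ΔT.
W = (0.631)(8.314)(222 − 390) = -881.4 J.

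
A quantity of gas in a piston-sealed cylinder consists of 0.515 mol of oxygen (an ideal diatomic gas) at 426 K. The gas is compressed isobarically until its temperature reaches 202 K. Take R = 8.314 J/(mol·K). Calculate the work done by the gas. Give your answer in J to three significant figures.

W ≈ -959 J

Isobaric: W = P ΔV = nR ΔT.
W = (0.515)(8.314)(202 − 426) = -959.1 J.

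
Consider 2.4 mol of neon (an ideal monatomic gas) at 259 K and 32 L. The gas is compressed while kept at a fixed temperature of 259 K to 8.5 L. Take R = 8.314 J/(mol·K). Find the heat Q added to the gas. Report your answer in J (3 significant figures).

Isothermal ⇒ ΔU = 0, so Q = W = nRT ln(V₂/V₁).
Q = (2.4)(8.314)(259) ln(8.5/32) = 5168 × -1.326 = -6851 J.

Q ≈ -6850 J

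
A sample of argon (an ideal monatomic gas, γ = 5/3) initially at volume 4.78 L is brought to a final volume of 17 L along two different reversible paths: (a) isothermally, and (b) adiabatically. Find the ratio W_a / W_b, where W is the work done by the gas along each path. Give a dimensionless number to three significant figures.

W_a / W_b ≈ 1.48

Path (a) isothermal: W = P₁V₁ ln(V₂/V₁) → W_a/(P₁V₁) = 1.269.
Path (b) adiabatic: W = P₁V₁(1 − (V₁/V₂)^(γ−1))/(γ−1) → W_b/(P₁V₁) = 0.8562.
W_a / W_b = 1.269 / 0.8562 = 1.482.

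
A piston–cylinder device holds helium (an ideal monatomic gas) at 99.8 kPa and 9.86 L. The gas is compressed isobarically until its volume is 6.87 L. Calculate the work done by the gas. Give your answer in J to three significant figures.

Isobaric: W = P ΔV.
W = (99.8 kPa)(6.87 − 9.86 L) = (99.8)(-2.99) = -298.4 J.

W ≈ -298 J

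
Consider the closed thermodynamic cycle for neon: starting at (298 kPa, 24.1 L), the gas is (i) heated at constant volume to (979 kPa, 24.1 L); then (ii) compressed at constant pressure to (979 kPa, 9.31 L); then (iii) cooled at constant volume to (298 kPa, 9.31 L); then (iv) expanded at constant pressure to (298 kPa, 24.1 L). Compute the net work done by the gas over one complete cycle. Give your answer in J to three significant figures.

Constant-volume legs do no work.
W(ii) = (979)(9.31 − 24.1) = -14479 J; W(iv) = (298)(24.1 − 9.31) = 4407 J.
W_net = -14479 + 4407 = -10072 J (the counter-clockwise enclosed area).

W_net ≈ -10100 J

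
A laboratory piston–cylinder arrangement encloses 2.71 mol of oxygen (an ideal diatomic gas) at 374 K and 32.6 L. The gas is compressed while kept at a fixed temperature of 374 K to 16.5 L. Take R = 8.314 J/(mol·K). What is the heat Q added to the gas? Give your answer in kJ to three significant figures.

Q ≈ -5.74 kJ

Isothermal ⇒ ΔU = 0, so Q = W = nRT ln(V₂/V₁).
Q = (2.71)(8.314)(374) ln(16.5/32.6) = 8427 × -0.681 = -5738 J.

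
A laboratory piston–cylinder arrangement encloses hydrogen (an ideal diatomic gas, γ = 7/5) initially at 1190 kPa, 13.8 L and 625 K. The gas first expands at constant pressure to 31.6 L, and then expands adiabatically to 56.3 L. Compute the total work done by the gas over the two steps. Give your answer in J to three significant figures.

W_total ≈ 40600 J

Step 1 (isobaric): W = PΔV = (1190 kPa)(31.6 − 13.8 L) = 21182 J.
After step 1: P = 1190 kPa, V = 31.6 L, T = 1431 K.
Step 2 (adiabatic): W = (P₁V₁ − P₂V₂)/(γ−1) = (37604 − 29847)/0.4 = 19392 J.
W_total = 21182 + 19392 = 40574 J.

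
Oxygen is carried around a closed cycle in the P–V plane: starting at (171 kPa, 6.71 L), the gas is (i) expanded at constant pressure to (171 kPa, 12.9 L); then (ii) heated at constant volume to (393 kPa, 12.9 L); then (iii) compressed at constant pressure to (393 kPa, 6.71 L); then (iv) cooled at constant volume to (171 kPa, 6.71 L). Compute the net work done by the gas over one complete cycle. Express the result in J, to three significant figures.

Constant-volume legs do no work.
W(i) = (171)(12.9 − 6.71) = 1058 J; W(iii) = (393)(6.71 − 12.9) = -2433 J.
W_net = 1058 − 2433 = -1374 J (the counter-clockwise enclosed area).

W_net ≈ -1370 J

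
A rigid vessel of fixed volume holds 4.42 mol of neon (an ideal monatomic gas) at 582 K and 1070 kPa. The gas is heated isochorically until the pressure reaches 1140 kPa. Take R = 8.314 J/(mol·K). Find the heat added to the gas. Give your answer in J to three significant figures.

Q ≈ 2100 J

Constant volume ⇒ W = 0, so Q = ΔU = nCᵥΔT with Cᵥ = 3R/2 = 12.47 J/(mol·K).
At constant V, T₂/T₁ = P₂/P₁ ⇒ ΔT = T₁(P₂/P₁ − 1) = 582·(1140/1070 − 1) = 38.07 K.
ΔU = (4.42)(12.47)(38.07) = 2099 J.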